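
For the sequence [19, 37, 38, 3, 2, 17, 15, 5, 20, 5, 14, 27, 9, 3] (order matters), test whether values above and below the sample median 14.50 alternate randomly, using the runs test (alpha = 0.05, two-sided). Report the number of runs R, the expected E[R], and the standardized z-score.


Step 1: Compute median = 14.50; label A = above, B = below.
Labels in order: AAABBAABABBABB  (n_A = 7, n_B = 7)
Step 2: Count runs R = 8.
Step 3: Under H0 (random ordering), E[R] = 2*n_A*n_B/(n_A+n_B) + 1 = 2*7*7/14 + 1 = 8.0000.
        Var[R] = 2*n_A*n_B*(2*n_A*n_B - n_A - n_B) / ((n_A+n_B)^2 * (n_A+n_B-1)) = 8232/2548 = 3.2308.
        SD[R] = 1.7974.
Step 4: R = E[R], so z = 0 with no continuity correction.
Step 5: Two-sided p-value via normal approximation = 2*(1 - Phi(|z|)) = 1.000000.
Step 6: alpha = 0.05. fail to reject H0.

R = 8, z = 0.0000, p = 1.000000, fail to reject H0.


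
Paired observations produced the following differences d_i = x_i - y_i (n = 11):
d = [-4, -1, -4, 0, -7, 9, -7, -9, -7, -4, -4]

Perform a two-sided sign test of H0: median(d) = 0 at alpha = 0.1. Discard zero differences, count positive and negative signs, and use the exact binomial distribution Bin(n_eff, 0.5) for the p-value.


Step 1: Discard zero differences. Original n = 11; n_eff = number of nonzero differences = 10.
Nonzero differences (with sign): -4, -1, -4, -7, +9, -7, -9, -7, -4, -4
Step 2: Count signs: positive = 1, negative = 9.
Step 3: Under H0: P(positive) = 0.5, so the number of positives S ~ Bin(10, 0.5).
Step 4: Two-sided exact p-value = sum of Bin(10,0.5) probabilities at or below the observed probability = 0.021484.
Step 5: alpha = 0.1. reject H0.

n_eff = 10, pos = 1, neg = 9, p = 0.021484, reject H0.


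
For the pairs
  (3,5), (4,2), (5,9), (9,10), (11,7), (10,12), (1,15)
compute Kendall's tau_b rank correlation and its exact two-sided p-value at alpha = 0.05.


Step 1: Enumerate the 21 unordered pairs (i,j) with i<j and classify each by sign(x_j-x_i) * sign(y_j-y_i).
  (1,2):dx=+1,dy=-3->D; (1,3):dx=+2,dy=+4->C; (1,4):dx=+6,dy=+5->C; (1,5):dx=+8,dy=+2->C
  (1,6):dx=+7,dy=+7->C; (1,7):dx=-2,dy=+10->D; (2,3):dx=+1,dy=+7->C; (2,4):dx=+5,dy=+8->C
  (2,5):dx=+7,dy=+5->C; (2,6):dx=+6,dy=+10->C; (2,7):dx=-3,dy=+13->D; (3,4):dx=+4,dy=+1->C
  (3,5):dx=+6,dy=-2->D; (3,6):dx=+5,dy=+3->C; (3,7):dx=-4,dy=+6->D; (4,5):dx=+2,dy=-3->D
  (4,6):dx=+1,dy=+2->C; (4,7):dx=-8,dy=+5->D; (5,6):dx=-1,dy=+5->D; (5,7):dx=-10,dy=+8->D
  (6,7):dx=-9,dy=+3->D
Step 2: C = 11, D = 10, total pairs = 21.
Step 3: tau = (C - D)/(n(n-1)/2) = (11 - 10)/21 = 0.047619.
Step 4: Exact two-sided p-value (enumerate n! = 5040 permutations of y under H0): p = 1.000000.
Step 5: alpha = 0.05. fail to reject H0.

tau_b = 0.0476 (C=11, D=10), p = 1.000000, fail to reject H0.


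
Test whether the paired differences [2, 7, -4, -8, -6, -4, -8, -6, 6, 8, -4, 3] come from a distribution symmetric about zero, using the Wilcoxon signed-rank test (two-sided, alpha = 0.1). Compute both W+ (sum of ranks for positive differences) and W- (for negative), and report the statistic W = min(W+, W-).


Step 1: Drop any zero differences (none here) and take |d_i|.
|d| = [2, 7, 4, 8, 6, 4, 8, 6, 6, 8, 4, 3]
Step 2: Midrank |d_i| (ties get averaged ranks).
ranks: |2|->1, |7|->9, |4|->4, |8|->11, |6|->7, |4|->4, |8|->11, |6|->7, |6|->7, |8|->11, |4|->4, |3|->2
Step 3: Attach original signs; sum ranks with positive sign and with negative sign.
W+ = 1 + 9 + 7 + 11 + 2 = 30
W- = 4 + 11 + 7 + 4 + 11 + 7 + 4 = 48
(Check: W+ + W- = 78 should equal n(n+1)/2 = 78.)
Step 4: Test statistic W = min(W+, W-) = 30.
Step 5: Ties in |d|, so use the tie-corrected normal approximation.
        E[W] = n(n+1)/4 = 12*13/4 = 39.
        Tie groups: |d|=4 (t=3), |d|=6 (t=3), |d|=8 (t=3); sum(t^3 - t) = 72.
        Var[W] = n(n+1)(2n+1)/24 - sum(t^3-t)/48 = 3900/24 - 72/48 = 161.
        z = (W - E[W]) / sqrt(Var[W]) = (30 - 39) / 12.6886 = -0.7093.
        Two-sided p = 2*Phi(z) = 0.478139.
Step 6: alpha = 0.1. fail to reject H0.

W+ = 30, W- = 48, W = min = 30, p = 0.478139, fail to reject H0.


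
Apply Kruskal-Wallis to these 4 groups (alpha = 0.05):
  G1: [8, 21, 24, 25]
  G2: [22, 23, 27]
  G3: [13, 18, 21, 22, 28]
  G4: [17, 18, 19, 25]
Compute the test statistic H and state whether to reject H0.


Step 1: Combine all N = 16 observations and assign midranks.
sorted (value, group, rank): (8,G1,1), (13,G3,2), (17,G4,3), (18,G3,4.5), (18,G4,4.5), (19,G4,6), (21,G1,7.5), (21,G3,7.5), (22,G2,9.5), (22,G3,9.5), (23,G2,11), (24,G1,12), (25,G1,13.5), (25,G4,13.5), (27,G2,15), (28,G3,16)
Step 2: Sum ranks within each group.
R_1 = 34 (n_1 = 4)
R_2 = 35.5 (n_2 = 3)
R_3 = 39.5 (n_3 = 5)
R_4 = 27 (n_4 = 4)
Step 3: H = 12/(N(N+1)) * sum(R_i^2/n_i) - 3(N+1)
     = 12/(16*17) * (34^2/4 + 35.5^2/3 + 39.5^2/5 + 27^2/4) - 3*17
     = 0.044118 * 1203.38 - 51
     = 2.090441.
Step 4: Ties present; correction factor C = 1 - 24/(16^3 - 16) = 0.994118. Corrected H = 2.090441 / 0.994118 = 2.102811.
Step 5: Under H0, H ~ chi^2(3); p-value = 0.551344.
Step 6: alpha = 0.05. fail to reject H0.

H = 2.1028, df = 3, p = 0.551344, fail to reject H0.


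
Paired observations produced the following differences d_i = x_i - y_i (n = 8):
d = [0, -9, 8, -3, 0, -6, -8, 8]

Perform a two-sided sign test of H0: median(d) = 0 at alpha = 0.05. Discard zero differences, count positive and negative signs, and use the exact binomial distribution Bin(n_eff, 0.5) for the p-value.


Step 1: Discard zero differences. Original n = 8; n_eff = number of nonzero differences = 6.
Nonzero differences (with sign): -9, +8, -3, -6, -8, +8
Step 2: Count signs: positive = 2, negative = 4.
Step 3: Under H0: P(positive) = 0.5, so the number of positives S ~ Bin(6, 0.5).
Step 4: Two-sided exact p-value = sum of Bin(6,0.5) probabilities at or below the observed probability = 0.687500.
Step 5: alpha = 0.05. fail to reject H0.

n_eff = 6, pos = 2, neg = 4, p = 0.687500, fail to reject H0.


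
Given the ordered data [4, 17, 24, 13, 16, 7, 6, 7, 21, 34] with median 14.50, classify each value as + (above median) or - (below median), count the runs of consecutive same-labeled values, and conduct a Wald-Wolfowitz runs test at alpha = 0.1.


Step 1: Compute median = 14.50; label A = above, B = below.
Labels in order: BAABABBBAA  (n_A = 5, n_B = 5)
Step 2: Count runs R = 6.
Step 3: Under H0 (random ordering), E[R] = 2*n_A*n_B/(n_A+n_B) + 1 = 2*5*5/10 + 1 = 6.0000.
        Var[R] = 2*n_A*n_B*(2*n_A*n_B - n_A - n_B) / ((n_A+n_B)^2 * (n_A+n_B-1)) = 2000/900 = 2.2222.
        SD[R] = 1.4907.
Step 4: R = E[R], so z = 0 with no continuity correction.
Step 5: Two-sided p-value via normal approximation = 2*(1 - Phi(|z|)) = 1.000000.
Step 6: alpha = 0.1. fail to reject H0.

R = 6, z = 0.0000, p = 1.000000, fail to reject H0.


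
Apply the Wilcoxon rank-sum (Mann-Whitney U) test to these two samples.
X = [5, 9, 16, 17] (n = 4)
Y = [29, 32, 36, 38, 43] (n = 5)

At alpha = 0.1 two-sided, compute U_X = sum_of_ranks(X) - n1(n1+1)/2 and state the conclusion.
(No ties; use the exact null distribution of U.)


Step 1: Combine and sort all 9 observations; assign midranks.
sorted (value, group): (5,X), (9,X), (16,X), (17,X), (29,Y), (32,Y), (36,Y), (38,Y), (43,Y)
ranks: 5->1, 9->2, 16->3, 17->4, 29->5, 32->6, 36->7, 38->8, 43->9
Step 2: Rank sum for X: R1 = 1 + 2 + 3 + 4 = 10.
Step 3: U_X = R1 - n1(n1+1)/2 = 10 - 4*5/2 = 10 - 10 = 0.
       U_Y = n1*n2 - U_X = 20 - 0 = 20.
Step 4: No ties, so the exact null distribution of U (based on enumerating the C(9,4) = 126 equally likely rank assignments) gives the two-sided p-value.
Step 5: p-value = 0.015873; compare to alpha = 0.1. reject H0.

U_X = 0, p = 0.015873, reject H0 at alpha = 0.1.


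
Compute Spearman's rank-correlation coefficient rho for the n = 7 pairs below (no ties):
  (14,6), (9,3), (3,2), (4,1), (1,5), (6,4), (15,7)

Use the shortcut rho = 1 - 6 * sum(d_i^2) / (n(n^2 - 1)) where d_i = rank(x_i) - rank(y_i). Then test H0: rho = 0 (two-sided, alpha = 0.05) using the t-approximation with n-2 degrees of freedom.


Step 1: Rank x and y separately (midranks; no ties here).
rank(x): 14->6, 9->5, 3->2, 4->3, 1->1, 6->4, 15->7
rank(y): 6->6, 3->3, 2->2, 1->1, 5->5, 4->4, 7->7
Step 2: d_i = R_x(i) - R_y(i); compute d_i^2.
  (6-6)^2=0, (5-3)^2=4, (2-2)^2=0, (3-1)^2=4, (1-5)^2=16, (4-4)^2=0, (7-7)^2=0
sum(d^2) = 24.
Step 3: rho = 1 - 6*24 / (7*(7^2 - 1)) = 1 - 144/336 = 0.571429.
Step 4: Under H0, t = rho * sqrt((n-2)/(1-rho^2)) = 1.5570 ~ t(5).
Step 5: Two-sided p-value from the t-distribution with 5 df = 0.180202.
Step 6: alpha = 0.05. fail to reject H0.

rho = 0.5714, p = 0.180202, fail to reject H0 at alpha = 0.05.


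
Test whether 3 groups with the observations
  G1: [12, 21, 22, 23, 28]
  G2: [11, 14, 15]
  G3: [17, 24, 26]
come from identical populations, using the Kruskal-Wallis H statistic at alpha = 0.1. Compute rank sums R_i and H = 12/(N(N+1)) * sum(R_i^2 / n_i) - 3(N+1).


Step 1: Combine all N = 11 observations and assign midranks.
sorted (value, group, rank): (11,G2,1), (12,G1,2), (14,G2,3), (15,G2,4), (17,G3,5), (21,G1,6), (22,G1,7), (23,G1,8), (24,G3,9), (26,G3,10), (28,G1,11)
Step 2: Sum ranks within each group.
R_1 = 34 (n_1 = 5)
R_2 = 8 (n_2 = 3)
R_3 = 24 (n_3 = 3)
Step 3: H = 12/(N(N+1)) * sum(R_i^2/n_i) - 3(N+1)
     = 12/(11*12) * (34^2/5 + 8^2/3 + 24^2/3) - 3*12
     = 0.090909 * 444.533 - 36
     = 4.412121.
Step 4: No ties, so H is used without correction.
Step 5: Under H0, H ~ chi^2(2); p-value = 0.110134.
Step 6: alpha = 0.1. fail to reject H0.

H = 4.4121, df = 2, p = 0.110134, fail to reject H0.


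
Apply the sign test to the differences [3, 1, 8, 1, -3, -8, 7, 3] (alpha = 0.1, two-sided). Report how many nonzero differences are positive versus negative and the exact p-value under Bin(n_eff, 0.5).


Step 1: Discard zero differences. Original n = 8; n_eff = number of nonzero differences = 8.
Nonzero differences (with sign): +3, +1, +8, +1, -3, -8, +7, +3
Step 2: Count signs: positive = 6, negative = 2.
Step 3: Under H0: P(positive) = 0.5, so the number of positives S ~ Bin(8, 0.5).
Step 4: Two-sided exact p-value = sum of Bin(8,0.5) probabilities at or below the observed probability = 0.289062.
Step 5: alpha = 0.1. fail to reject H0.

n_eff = 8, pos = 6, neg = 2, p = 0.289062, fail to reject H0.


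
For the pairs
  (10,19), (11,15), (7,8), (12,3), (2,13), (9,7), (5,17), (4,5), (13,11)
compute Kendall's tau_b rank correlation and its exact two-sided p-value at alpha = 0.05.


Step 1: Enumerate the 36 unordered pairs (i,j) with i<j and classify each by sign(x_j-x_i) * sign(y_j-y_i).
  (1,2):dx=+1,dy=-4->D; (1,3):dx=-3,dy=-11->C; (1,4):dx=+2,dy=-16->D; (1,5):dx=-8,dy=-6->C
  (1,6):dx=-1,dy=-12->C; (1,7):dx=-5,dy=-2->C; (1,8):dx=-6,dy=-14->C; (1,9):dx=+3,dy=-8->D
  (2,3):dx=-4,dy=-7->C; (2,4):dx=+1,dy=-12->D; (2,5):dx=-9,dy=-2->C; (2,6):dx=-2,dy=-8->C
  (2,7):dx=-6,dy=+2->D; (2,8):dx=-7,dy=-10->C; (2,9):dx=+2,dy=-4->D; (3,4):dx=+5,dy=-5->D
  (3,5):dx=-5,dy=+5->D; (3,6):dx=+2,dy=-1->D; (3,7):dx=-2,dy=+9->D; (3,8):dx=-3,dy=-3->C
  (3,9):dx=+6,dy=+3->C; (4,5):dx=-10,dy=+10->D; (4,6):dx=-3,dy=+4->D; (4,7):dx=-7,dy=+14->D
  (4,8):dx=-8,dy=+2->D; (4,9):dx=+1,dy=+8->C; (5,6):dx=+7,dy=-6->D; (5,7):dx=+3,dy=+4->C
  (5,8):dx=+2,dy=-8->D; (5,9):dx=+11,dy=-2->D; (6,7):dx=-4,dy=+10->D; (6,8):dx=-5,dy=-2->C
  (6,9):dx=+4,dy=+4->C; (7,8):dx=-1,dy=-12->C; (7,9):dx=+8,dy=-6->D; (8,9):dx=+9,dy=+6->C
Step 2: C = 17, D = 19, total pairs = 36.
Step 3: tau = (C - D)/(n(n-1)/2) = (17 - 19)/36 = -0.055556.
Step 4: Exact two-sided p-value (enumerate n! = 362880 permutations of y under H0): p = 0.919455.
Step 5: alpha = 0.05. fail to reject H0.

tau_b = -0.0556 (C=17, D=19), p = 0.919455, fail to reject H0.


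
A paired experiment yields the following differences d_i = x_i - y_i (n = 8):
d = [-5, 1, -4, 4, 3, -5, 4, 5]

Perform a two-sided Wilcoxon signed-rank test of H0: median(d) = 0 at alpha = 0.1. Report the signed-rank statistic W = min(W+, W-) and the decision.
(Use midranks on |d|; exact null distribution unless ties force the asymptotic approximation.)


Step 1: Drop any zero differences (none here) and take |d_i|.
|d| = [5, 1, 4, 4, 3, 5, 4, 5]
Step 2: Midrank |d_i| (ties get averaged ranks).
ranks: |5|->7, |1|->1, |4|->4, |4|->4, |3|->2, |5|->7, |4|->4, |5|->7
Step 3: Attach original signs; sum ranks with positive sign and with negative sign.
W+ = 1 + 4 + 2 + 4 + 7 = 18
W- = 7 + 4 + 7 = 18
(Check: W+ + W- = 36 should equal n(n+1)/2 = 36.)
Step 4: Test statistic W = min(W+, W-) = 18.
Step 5: Ties in |d|, so use the tie-corrected normal approximation.
        E[W] = n(n+1)/4 = 8*9/4 = 18.
        Tie groups: |d|=4 (t=3), |d|=5 (t=3); sum(t^3 - t) = 48.
        Var[W] = n(n+1)(2n+1)/24 - sum(t^3-t)/48 = 1224/24 - 48/48 = 50.
        z = (W - E[W]) / sqrt(Var[W]) = (18 - 18) / 7.0711 = 0.0000.
        Two-sided p = 2*Phi(z) = 1.000000.
Step 6: alpha = 0.1. fail to reject H0.

W+ = 18, W- = 18, W = min = 18, p = 1.000000, fail to reject H0.


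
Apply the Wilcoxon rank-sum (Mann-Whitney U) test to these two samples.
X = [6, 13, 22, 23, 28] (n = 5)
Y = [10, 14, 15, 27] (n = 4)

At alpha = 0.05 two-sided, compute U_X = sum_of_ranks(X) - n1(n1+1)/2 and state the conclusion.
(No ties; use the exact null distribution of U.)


Step 1: Combine and sort all 9 observations; assign midranks.
sorted (value, group): (6,X), (10,Y), (13,X), (14,Y), (15,Y), (22,X), (23,X), (27,Y), (28,X)
ranks: 6->1, 10->2, 13->3, 14->4, 15->5, 22->6, 23->7, 27->8, 28->9
Step 2: Rank sum for X: R1 = 1 + 3 + 6 + 7 + 9 = 26.
Step 3: U_X = R1 - n1(n1+1)/2 = 26 - 5*6/2 = 26 - 15 = 11.
       U_Y = n1*n2 - U_X = 20 - 11 = 9.
Step 4: No ties, so the exact null distribution of U (based on enumerating the C(9,5) = 126 equally likely rank assignments) gives the two-sided p-value.
Step 5: p-value = 0.904762; compare to alpha = 0.05. fail to reject H0.

U_X = 11, p = 0.904762, fail to reject H0 at alpha = 0.05.


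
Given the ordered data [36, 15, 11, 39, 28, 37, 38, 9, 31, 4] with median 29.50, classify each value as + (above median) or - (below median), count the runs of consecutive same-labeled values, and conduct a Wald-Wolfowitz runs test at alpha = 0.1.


Step 1: Compute median = 29.50; label A = above, B = below.
Labels in order: ABBABAABAB  (n_A = 5, n_B = 5)
Step 2: Count runs R = 8.
Step 3: Under H0 (random ordering), E[R] = 2*n_A*n_B/(n_A+n_B) + 1 = 2*5*5/10 + 1 = 6.0000.
        Var[R] = 2*n_A*n_B*(2*n_A*n_B - n_A - n_B) / ((n_A+n_B)^2 * (n_A+n_B-1)) = 2000/900 = 2.2222.
        SD[R] = 1.4907.
Step 4: Continuity-corrected z = (R - 0.5 - E[R]) / SD[R] = (8 - 0.5 - 6.0000) / 1.4907 = 1.0062.
Step 5: Two-sided p-value via normal approximation = 2*(1 - Phi(|z|)) = 0.314305.
Step 6: alpha = 0.1. fail to reject H0.

R = 8, z = 1.0062, p = 0.314305, fail to reject H0.


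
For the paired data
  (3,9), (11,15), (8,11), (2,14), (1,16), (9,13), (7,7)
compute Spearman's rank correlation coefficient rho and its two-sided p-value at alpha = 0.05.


Step 1: Rank x and y separately (midranks; no ties here).
rank(x): 3->3, 11->7, 8->5, 2->2, 1->1, 9->6, 7->4
rank(y): 9->2, 15->6, 11->3, 14->5, 16->7, 13->4, 7->1
Step 2: d_i = R_x(i) - R_y(i); compute d_i^2.
  (3-2)^2=1, (7-6)^2=1, (5-3)^2=4, (2-5)^2=9, (1-7)^2=36, (6-4)^2=4, (4-1)^2=9
sum(d^2) = 64.
Step 3: rho = 1 - 6*64 / (7*(7^2 - 1)) = 1 - 384/336 = -0.142857.
Step 4: Under H0, t = rho * sqrt((n-2)/(1-rho^2)) = -0.3227 ~ t(5).
Step 5: Two-sided p-value from the t-distribution with 5 df = 0.759945.
Step 6: alpha = 0.05. fail to reject H0.

rho = -0.1429, p = 0.759945, fail to reject H0 at alpha = 0.05.


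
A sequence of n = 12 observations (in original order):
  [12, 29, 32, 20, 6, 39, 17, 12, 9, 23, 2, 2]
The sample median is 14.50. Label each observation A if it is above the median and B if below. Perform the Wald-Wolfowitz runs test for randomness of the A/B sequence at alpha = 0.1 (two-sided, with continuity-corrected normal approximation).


Step 1: Compute median = 14.50; label A = above, B = below.
Labels in order: BAAABAABBABB  (n_A = 6, n_B = 6)
Step 2: Count runs R = 7.
Step 3: Under H0 (random ordering), E[R] = 2*n_A*n_B/(n_A+n_B) + 1 = 2*6*6/12 + 1 = 7.0000.
        Var[R] = 2*n_A*n_B*(2*n_A*n_B - n_A - n_B) / ((n_A+n_B)^2 * (n_A+n_B-1)) = 4320/1584 = 2.7273.
        SD[R] = 1.6514.
Step 4: R = E[R], so z = 0 with no continuity correction.
Step 5: Two-sided p-value via normal approximation = 2*(1 - Phi(|z|)) = 1.000000.
Step 6: alpha = 0.1. fail to reject H0.

R = 7, z = 0.0000, p = 1.000000, fail to reject H0.


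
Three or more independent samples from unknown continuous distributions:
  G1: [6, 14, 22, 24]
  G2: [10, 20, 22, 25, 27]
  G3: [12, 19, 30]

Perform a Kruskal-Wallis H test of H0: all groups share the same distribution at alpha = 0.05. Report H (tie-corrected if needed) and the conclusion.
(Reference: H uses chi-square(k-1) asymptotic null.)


Step 1: Combine all N = 12 observations and assign midranks.
sorted (value, group, rank): (6,G1,1), (10,G2,2), (12,G3,3), (14,G1,4), (19,G3,5), (20,G2,6), (22,G1,7.5), (22,G2,7.5), (24,G1,9), (25,G2,10), (27,G2,11), (30,G3,12)
Step 2: Sum ranks within each group.
R_1 = 21.5 (n_1 = 4)
R_2 = 36.5 (n_2 = 5)
R_3 = 20 (n_3 = 3)
Step 3: H = 12/(N(N+1)) * sum(R_i^2/n_i) - 3(N+1)
     = 12/(12*13) * (21.5^2/4 + 36.5^2/5 + 20^2/3) - 3*13
     = 0.076923 * 515.346 - 39
     = 0.641987.
Step 4: Ties present; correction factor C = 1 - 6/(12^3 - 12) = 0.996503. Corrected H = 0.641987 / 0.996503 = 0.644240.
Step 5: Under H0, H ~ chi^2(2); p-value = 0.724611.
Step 6: alpha = 0.05. fail to reject H0.

H = 0.6442, df = 2, p = 0.724611, fail to reject H0.


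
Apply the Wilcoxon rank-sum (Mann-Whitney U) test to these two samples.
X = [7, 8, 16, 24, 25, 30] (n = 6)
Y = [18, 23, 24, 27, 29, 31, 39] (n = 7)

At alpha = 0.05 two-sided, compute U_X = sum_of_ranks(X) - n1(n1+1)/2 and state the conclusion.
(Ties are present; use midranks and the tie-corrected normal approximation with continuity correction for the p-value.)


Step 1: Combine and sort all 13 observations; assign midranks.
sorted (value, group): (7,X), (8,X), (16,X), (18,Y), (23,Y), (24,X), (24,Y), (25,X), (27,Y), (29,Y), (30,X), (31,Y), (39,Y)
ranks: 7->1, 8->2, 16->3, 18->4, 23->5, 24->6.5, 24->6.5, 25->8, 27->9, 29->10, 30->11, 31->12, 39->13
Step 2: Rank sum for X: R1 = 1 + 2 + 3 + 6.5 + 8 + 11 = 31.5.
Step 3: U_X = R1 - n1(n1+1)/2 = 31.5 - 6*7/2 = 31.5 - 21 = 10.5.
       U_Y = n1*n2 - U_X = 42 - 10.5 = 31.5.
Step 4: Ties are present, so use the tie-corrected normal approximation (with continuity correction) for the p-value.
Step 5: p-value = 0.152563; compare to alpha = 0.05. fail to reject H0.

U_X = 10.5, p = 0.152563, fail to reject H0 at alpha = 0.05.


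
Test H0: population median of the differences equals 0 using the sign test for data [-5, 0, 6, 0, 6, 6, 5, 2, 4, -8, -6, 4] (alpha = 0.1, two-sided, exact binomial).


Step 1: Discard zero differences. Original n = 12; n_eff = number of nonzero differences = 10.
Nonzero differences (with sign): -5, +6, +6, +6, +5, +2, +4, -8, -6, +4
Step 2: Count signs: positive = 7, negative = 3.
Step 3: Under H0: P(positive) = 0.5, so the number of positives S ~ Bin(10, 0.5).
Step 4: Two-sided exact p-value = sum of Bin(10,0.5) probabilities at or below the observed probability = 0.343750.
Step 5: alpha = 0.1. fail to reject H0.

n_eff = 10, pos = 7, neg = 3, p = 0.343750, fail to reject H0.


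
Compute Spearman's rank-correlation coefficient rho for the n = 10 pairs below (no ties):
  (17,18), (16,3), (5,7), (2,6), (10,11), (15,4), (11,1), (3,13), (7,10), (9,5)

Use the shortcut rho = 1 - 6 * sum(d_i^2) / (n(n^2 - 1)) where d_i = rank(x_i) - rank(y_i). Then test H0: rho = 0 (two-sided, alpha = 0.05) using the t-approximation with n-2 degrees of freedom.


Step 1: Rank x and y separately (midranks; no ties here).
rank(x): 17->10, 16->9, 5->3, 2->1, 10->6, 15->8, 11->7, 3->2, 7->4, 9->5
rank(y): 18->10, 3->2, 7->6, 6->5, 11->8, 4->3, 1->1, 13->9, 10->7, 5->4
Step 2: d_i = R_x(i) - R_y(i); compute d_i^2.
  (10-10)^2=0, (9-2)^2=49, (3-6)^2=9, (1-5)^2=16, (6-8)^2=4, (8-3)^2=25, (7-1)^2=36, (2-9)^2=49, (4-7)^2=9, (5-4)^2=1
sum(d^2) = 198.
Step 3: rho = 1 - 6*198 / (10*(10^2 - 1)) = 1 - 1188/990 = -0.200000.
Step 4: Under H0, t = rho * sqrt((n-2)/(1-rho^2)) = -0.5774 ~ t(8).
Step 5: Two-sided p-value from the t-distribution with 8 df = 0.579584.
Step 6: alpha = 0.05. fail to reject H0.

rho = -0.2000, p = 0.579584, fail to reject H0 at alpha = 0.05.


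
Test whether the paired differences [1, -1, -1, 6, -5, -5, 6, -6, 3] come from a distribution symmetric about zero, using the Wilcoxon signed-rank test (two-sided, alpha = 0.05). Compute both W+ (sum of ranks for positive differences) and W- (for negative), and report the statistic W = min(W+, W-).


Step 1: Drop any zero differences (none here) and take |d_i|.
|d| = [1, 1, 1, 6, 5, 5, 6, 6, 3]
Step 2: Midrank |d_i| (ties get averaged ranks).
ranks: |1|->2, |1|->2, |1|->2, |6|->8, |5|->5.5, |5|->5.5, |6|->8, |6|->8, |3|->4
Step 3: Attach original signs; sum ranks with positive sign and with negative sign.
W+ = 2 + 8 + 8 + 4 = 22
W- = 2 + 2 + 5.5 + 5.5 + 8 = 23
(Check: W+ + W- = 45 should equal n(n+1)/2 = 45.)
Step 4: Test statistic W = min(W+, W-) = 22.
Step 5: Ties in |d|, so use the tie-corrected normal approximation.
        E[W] = n(n+1)/4 = 9*10/4 = 22.5.
        Tie groups: |d|=1 (t=3), |d|=5 (t=2), |d|=6 (t=3); sum(t^3 - t) = 54.
        Var[W] = n(n+1)(2n+1)/24 - sum(t^3-t)/48 = 1710/24 - 54/48 = 70.125.
        z = (W - E[W]) / sqrt(Var[W]) = (22 - 22.5) / 8.3741 = -0.0597.
        Two-sided p = 2*Phi(z) = 0.952388.
Step 6: alpha = 0.05. fail to reject H0.

W+ = 22, W- = 23, W = min = 22, p = 0.952388, fail to reject H0.


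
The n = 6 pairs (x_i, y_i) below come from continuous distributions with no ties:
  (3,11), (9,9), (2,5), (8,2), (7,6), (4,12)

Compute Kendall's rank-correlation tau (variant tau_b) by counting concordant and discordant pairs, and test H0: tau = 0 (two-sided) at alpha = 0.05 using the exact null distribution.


Step 1: Enumerate the 15 unordered pairs (i,j) with i<j and classify each by sign(x_j-x_i) * sign(y_j-y_i).
  (1,2):dx=+6,dy=-2->D; (1,3):dx=-1,dy=-6->C; (1,4):dx=+5,dy=-9->D; (1,5):dx=+4,dy=-5->D
  (1,6):dx=+1,dy=+1->C; (2,3):dx=-7,dy=-4->C; (2,4):dx=-1,dy=-7->C; (2,5):dx=-2,dy=-3->C
  (2,6):dx=-5,dy=+3->D; (3,4):dx=+6,dy=-3->D; (3,5):dx=+5,dy=+1->C; (3,6):dx=+2,dy=+7->C
  (4,5):dx=-1,dy=+4->D; (4,6):dx=-4,dy=+10->D; (5,6):dx=-3,dy=+6->D
Step 2: C = 7, D = 8, total pairs = 15.
Step 3: tau = (C - D)/(n(n-1)/2) = (7 - 8)/15 = -0.066667.
Step 4: Exact two-sided p-value (enumerate n! = 720 permutations of y under H0): p = 1.000000.
Step 5: alpha = 0.05. fail to reject H0.

tau_b = -0.0667 (C=7, D=8), p = 1.000000, fail to reject H0.


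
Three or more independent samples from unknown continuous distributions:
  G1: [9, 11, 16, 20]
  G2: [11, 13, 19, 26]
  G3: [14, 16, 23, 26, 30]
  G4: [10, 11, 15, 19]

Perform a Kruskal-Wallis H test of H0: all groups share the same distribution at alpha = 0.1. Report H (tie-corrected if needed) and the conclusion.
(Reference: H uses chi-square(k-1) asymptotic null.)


Step 1: Combine all N = 17 observations and assign midranks.
sorted (value, group, rank): (9,G1,1), (10,G4,2), (11,G1,4), (11,G2,4), (11,G4,4), (13,G2,6), (14,G3,7), (15,G4,8), (16,G1,9.5), (16,G3,9.5), (19,G2,11.5), (19,G4,11.5), (20,G1,13), (23,G3,14), (26,G2,15.5), (26,G3,15.5), (30,G3,17)
Step 2: Sum ranks within each group.
R_1 = 27.5 (n_1 = 4)
R_2 = 37 (n_2 = 4)
R_3 = 63 (n_3 = 5)
R_4 = 25.5 (n_4 = 4)
Step 3: H = 12/(N(N+1)) * sum(R_i^2/n_i) - 3(N+1)
     = 12/(17*18) * (27.5^2/4 + 37^2/4 + 63^2/5 + 25.5^2/4) - 3*18
     = 0.039216 * 1487.67 - 54
     = 4.340196.
Step 4: Ties present; correction factor C = 1 - 42/(17^3 - 17) = 0.991422. Corrected H = 4.340196 / 0.991422 = 4.377750.
Step 5: Under H0, H ~ chi^2(3); p-value = 0.223457.
Step 6: alpha = 0.1. fail to reject H0.

H = 4.3778, df = 3, p = 0.223457, fail to reject H0.


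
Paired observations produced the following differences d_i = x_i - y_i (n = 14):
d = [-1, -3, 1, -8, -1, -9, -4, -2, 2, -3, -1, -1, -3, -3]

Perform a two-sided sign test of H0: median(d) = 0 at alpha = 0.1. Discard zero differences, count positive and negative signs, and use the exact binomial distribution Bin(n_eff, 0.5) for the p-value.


Step 1: Discard zero differences. Original n = 14; n_eff = number of nonzero differences = 14.
Nonzero differences (with sign): -1, -3, +1, -8, -1, -9, -4, -2, +2, -3, -1, -1, -3, -3
Step 2: Count signs: positive = 2, negative = 12.
Step 3: Under H0: P(positive) = 0.5, so the number of positives S ~ Bin(14, 0.5).
Step 4: Two-sided exact p-value = sum of Bin(14,0.5) probabilities at or below the observed probability = 0.012939.
Step 5: alpha = 0.1. reject H0.

n_eff = 14, pos = 2, neg = 12, p = 0.012939, reject H0.


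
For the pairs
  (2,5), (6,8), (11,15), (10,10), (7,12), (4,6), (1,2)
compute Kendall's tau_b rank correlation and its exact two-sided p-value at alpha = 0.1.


Step 1: Enumerate the 21 unordered pairs (i,j) with i<j and classify each by sign(x_j-x_i) * sign(y_j-y_i).
  (1,2):dx=+4,dy=+3->C; (1,3):dx=+9,dy=+10->C; (1,4):dx=+8,dy=+5->C; (1,5):dx=+5,dy=+7->C
  (1,6):dx=+2,dy=+1->C; (1,7):dx=-1,dy=-3->C; (2,3):dx=+5,dy=+7->C; (2,4):dx=+4,dy=+2->C
  (2,5):dx=+1,dy=+4->C; (2,6):dx=-2,dy=-2->C; (2,7):dx=-5,dy=-6->C; (3,4):dx=-1,dy=-5->C
  (3,5):dx=-4,dy=-3->C; (3,6):dx=-7,dy=-9->C; (3,7):dx=-10,dy=-13->C; (4,5):dx=-3,dy=+2->D
  (4,6):dx=-6,dy=-4->C; (4,7):dx=-9,dy=-8->C; (5,6):dx=-3,dy=-6->C; (5,7):dx=-6,dy=-10->C
  (6,7):dx=-3,dy=-4->C
Step 2: C = 20, D = 1, total pairs = 21.
Step 3: tau = (C - D)/(n(n-1)/2) = (20 - 1)/21 = 0.904762.
Step 4: Exact two-sided p-value (enumerate n! = 5040 permutations of y under H0): p = 0.002778.
Step 5: alpha = 0.1. reject H0.

tau_b = 0.9048 (C=20, D=1), p = 0.002778, reject H0.


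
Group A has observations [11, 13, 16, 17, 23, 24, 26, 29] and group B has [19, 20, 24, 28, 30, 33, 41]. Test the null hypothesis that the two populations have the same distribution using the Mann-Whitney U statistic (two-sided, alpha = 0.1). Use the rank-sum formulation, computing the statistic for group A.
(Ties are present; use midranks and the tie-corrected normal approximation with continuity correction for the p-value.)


Step 1: Combine and sort all 15 observations; assign midranks.
sorted (value, group): (11,X), (13,X), (16,X), (17,X), (19,Y), (20,Y), (23,X), (24,X), (24,Y), (26,X), (28,Y), (29,X), (30,Y), (33,Y), (41,Y)
ranks: 11->1, 13->2, 16->3, 17->4, 19->5, 20->6, 23->7, 24->8.5, 24->8.5, 26->10, 28->11, 29->12, 30->13, 33->14, 41->15
Step 2: Rank sum for X: R1 = 1 + 2 + 3 + 4 + 7 + 8.5 + 10 + 12 = 47.5.
Step 3: U_X = R1 - n1(n1+1)/2 = 47.5 - 8*9/2 = 47.5 - 36 = 11.5.
       U_Y = n1*n2 - U_X = 56 - 11.5 = 44.5.
Step 4: Ties are present, so use the tie-corrected normal approximation (with continuity correction) for the p-value.
Step 5: p-value = 0.063840; compare to alpha = 0.1. reject H0.

U_X = 11.5, p = 0.063840, reject H0 at alpha = 0.1.


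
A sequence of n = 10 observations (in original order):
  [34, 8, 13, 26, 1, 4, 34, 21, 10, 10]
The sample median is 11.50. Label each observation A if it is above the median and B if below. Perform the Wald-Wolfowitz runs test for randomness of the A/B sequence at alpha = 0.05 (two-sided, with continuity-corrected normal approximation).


Step 1: Compute median = 11.50; label A = above, B = below.
Labels in order: ABAABBAABB  (n_A = 5, n_B = 5)
Step 2: Count runs R = 6.
Step 3: Under H0 (random ordering), E[R] = 2*n_A*n_B/(n_A+n_B) + 1 = 2*5*5/10 + 1 = 6.0000.
        Var[R] = 2*n_A*n_B*(2*n_A*n_B - n_A - n_B) / ((n_A+n_B)^2 * (n_A+n_B-1)) = 2000/900 = 2.2222.
        SD[R] = 1.4907.
Step 4: R = E[R], so z = 0 with no continuity correction.
Step 5: Two-sided p-value via normal approximation = 2*(1 - Phi(|z|)) = 1.000000.
Step 6: alpha = 0.05. fail to reject H0.

R = 6, z = 0.0000, p = 1.000000, fail to reject H0.


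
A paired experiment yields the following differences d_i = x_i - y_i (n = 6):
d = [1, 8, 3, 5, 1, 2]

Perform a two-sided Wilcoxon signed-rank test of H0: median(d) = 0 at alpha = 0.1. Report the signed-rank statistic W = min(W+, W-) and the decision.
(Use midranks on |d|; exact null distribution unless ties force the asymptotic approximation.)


Step 1: Drop any zero differences (none here) and take |d_i|.
|d| = [1, 8, 3, 5, 1, 2]
Step 2: Midrank |d_i| (ties get averaged ranks).
ranks: |1|->1.5, |8|->6, |3|->4, |5|->5, |1|->1.5, |2|->3
Step 3: Attach original signs; sum ranks with positive sign and with negative sign.
W+ = 1.5 + 6 + 4 + 5 + 1.5 + 3 = 21
W- = 0 = 0
(Check: W+ + W- = 21 should equal n(n+1)/2 = 21.)
Step 4: Test statistic W = min(W+, W-) = 0.
Step 5: Ties in |d|, so use the tie-corrected normal approximation.
        E[W] = n(n+1)/4 = 6*7/4 = 10.5.
        Tie groups: |d|=1 (t=2); sum(t^3 - t) = 6.
        Var[W] = n(n+1)(2n+1)/24 - sum(t^3-t)/48 = 546/24 - 6/48 = 22.625.
        z = (W - E[W]) / sqrt(Var[W]) = (0 - 10.5) / 4.7566 = -2.2075.
        Two-sided p = 2*Phi(z) = 0.027281.
Step 6: alpha = 0.1. reject H0.

W+ = 21, W- = 0, W = min = 0, p = 0.027281, reject H0.


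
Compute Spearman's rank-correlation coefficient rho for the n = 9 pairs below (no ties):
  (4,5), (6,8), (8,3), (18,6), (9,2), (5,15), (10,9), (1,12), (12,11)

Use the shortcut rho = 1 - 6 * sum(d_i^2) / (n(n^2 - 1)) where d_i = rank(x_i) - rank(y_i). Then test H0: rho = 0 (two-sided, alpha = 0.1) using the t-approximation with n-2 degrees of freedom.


Step 1: Rank x and y separately (midranks; no ties here).
rank(x): 4->2, 6->4, 8->5, 18->9, 9->6, 5->3, 10->7, 1->1, 12->8
rank(y): 5->3, 8->5, 3->2, 6->4, 2->1, 15->9, 9->6, 12->8, 11->7
Step 2: d_i = R_x(i) - R_y(i); compute d_i^2.
  (2-3)^2=1, (4-5)^2=1, (5-2)^2=9, (9-4)^2=25, (6-1)^2=25, (3-9)^2=36, (7-6)^2=1, (1-8)^2=49, (8-7)^2=1
sum(d^2) = 148.
Step 3: rho = 1 - 6*148 / (9*(9^2 - 1)) = 1 - 888/720 = -0.233333.
Step 4: Under H0, t = rho * sqrt((n-2)/(1-rho^2)) = -0.6349 ~ t(7).
Step 5: Two-sided p-value from the t-distribution with 7 df = 0.545699.
Step 6: alpha = 0.1. fail to reject H0.

rho = -0.2333, p = 0.545699, fail to reject H0 at alpha = 0.1.


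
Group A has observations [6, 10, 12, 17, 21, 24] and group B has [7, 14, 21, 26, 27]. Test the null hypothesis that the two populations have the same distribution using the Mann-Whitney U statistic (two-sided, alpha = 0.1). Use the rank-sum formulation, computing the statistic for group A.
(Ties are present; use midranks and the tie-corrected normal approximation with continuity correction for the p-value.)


Step 1: Combine and sort all 11 observations; assign midranks.
sorted (value, group): (6,X), (7,Y), (10,X), (12,X), (14,Y), (17,X), (21,X), (21,Y), (24,X), (26,Y), (27,Y)
ranks: 6->1, 7->2, 10->3, 12->4, 14->5, 17->6, 21->7.5, 21->7.5, 24->9, 26->10, 27->11
Step 2: Rank sum for X: R1 = 1 + 3 + 4 + 6 + 7.5 + 9 = 30.5.
Step 3: U_X = R1 - n1(n1+1)/2 = 30.5 - 6*7/2 = 30.5 - 21 = 9.5.
       U_Y = n1*n2 - U_X = 30 - 9.5 = 20.5.
Step 4: Ties are present, so use the tie-corrected normal approximation (with continuity correction) for the p-value.
Step 5: p-value = 0.360216; compare to alpha = 0.1. fail to reject H0.

U_X = 9.5, p = 0.360216, fail to reject H0 at alpha = 0.1.


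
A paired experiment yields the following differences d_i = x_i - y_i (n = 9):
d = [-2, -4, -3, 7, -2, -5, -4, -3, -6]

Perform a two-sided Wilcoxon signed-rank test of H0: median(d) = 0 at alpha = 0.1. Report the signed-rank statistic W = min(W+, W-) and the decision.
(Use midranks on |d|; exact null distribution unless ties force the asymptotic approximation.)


Step 1: Drop any zero differences (none here) and take |d_i|.
|d| = [2, 4, 3, 7, 2, 5, 4, 3, 6]
Step 2: Midrank |d_i| (ties get averaged ranks).
ranks: |2|->1.5, |4|->5.5, |3|->3.5, |7|->9, |2|->1.5, |5|->7, |4|->5.5, |3|->3.5, |6|->8
Step 3: Attach original signs; sum ranks with positive sign and with negative sign.
W+ = 9 = 9
W- = 1.5 + 5.5 + 3.5 + 1.5 + 7 + 5.5 + 3.5 + 8 = 36
(Check: W+ + W- = 45 should equal n(n+1)/2 = 45.)
Step 4: Test statistic W = min(W+, W-) = 9.
Step 5: Ties in |d|, so use the tie-corrected normal approximation.
        E[W] = n(n+1)/4 = 9*10/4 = 22.5.
        Tie groups: |d|=2 (t=2), |d|=3 (t=2), |d|=4 (t=2); sum(t^3 - t) = 18.
        Var[W] = n(n+1)(2n+1)/24 - sum(t^3-t)/48 = 1710/24 - 18/48 = 70.875.
        z = (W - E[W]) / sqrt(Var[W]) = (9 - 22.5) / 8.4187 = -1.6036.
        Two-sided p = 2*Phi(z) = 0.108809.
Step 6: alpha = 0.1. fail to reject H0.

W+ = 9, W- = 36, W = min = 9, p = 0.108809, fail to reject H0.


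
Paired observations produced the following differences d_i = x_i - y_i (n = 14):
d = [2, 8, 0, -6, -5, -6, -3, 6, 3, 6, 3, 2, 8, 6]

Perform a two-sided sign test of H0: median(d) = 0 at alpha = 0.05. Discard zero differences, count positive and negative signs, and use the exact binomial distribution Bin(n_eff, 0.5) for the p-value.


Step 1: Discard zero differences. Original n = 14; n_eff = number of nonzero differences = 13.
Nonzero differences (with sign): +2, +8, -6, -5, -6, -3, +6, +3, +6, +3, +2, +8, +6
Step 2: Count signs: positive = 9, negative = 4.
Step 3: Under H0: P(positive) = 0.5, so the number of positives S ~ Bin(13, 0.5).
Step 4: Two-sided exact p-value = sum of Bin(13,0.5) probabilities at or below the observed probability = 0.266846.
Step 5: alpha = 0.05. fail to reject H0.

n_eff = 13, pos = 9, neg = 4, p = 0.266846, fail to reject H0.


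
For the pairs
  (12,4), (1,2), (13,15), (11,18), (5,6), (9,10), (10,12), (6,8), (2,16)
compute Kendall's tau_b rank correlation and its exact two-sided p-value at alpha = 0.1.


Step 1: Enumerate the 36 unordered pairs (i,j) with i<j and classify each by sign(x_j-x_i) * sign(y_j-y_i).
  (1,2):dx=-11,dy=-2->C; (1,3):dx=+1,dy=+11->C; (1,4):dx=-1,dy=+14->D; (1,5):dx=-7,dy=+2->D
  (1,6):dx=-3,dy=+6->D; (1,7):dx=-2,dy=+8->D; (1,8):dx=-6,dy=+4->D; (1,9):dx=-10,dy=+12->D
  (2,3):dx=+12,dy=+13->C; (2,4):dx=+10,dy=+16->C; (2,5):dx=+4,dy=+4->C; (2,6):dx=+8,dy=+8->C
  (2,7):dx=+9,dy=+10->C; (2,8):dx=+5,dy=+6->C; (2,9):dx=+1,dy=+14->C; (3,4):dx=-2,dy=+3->D
  (3,5):dx=-8,dy=-9->C; (3,6):dx=-4,dy=-5->C; (3,7):dx=-3,dy=-3->C; (3,8):dx=-7,dy=-7->C
  (3,9):dx=-11,dy=+1->D; (4,5):dx=-6,dy=-12->C; (4,6):dx=-2,dy=-8->C; (4,7):dx=-1,dy=-6->C
  (4,8):dx=-5,dy=-10->C; (4,9):dx=-9,dy=-2->C; (5,6):dx=+4,dy=+4->C; (5,7):dx=+5,dy=+6->C
  (5,8):dx=+1,dy=+2->C; (5,9):dx=-3,dy=+10->D; (6,7):dx=+1,dy=+2->C; (6,8):dx=-3,dy=-2->C
  (6,9):dx=-7,dy=+6->D; (7,8):dx=-4,dy=-4->C; (7,9):dx=-8,dy=+4->D; (8,9):dx=-4,dy=+8->D
Step 2: C = 24, D = 12, total pairs = 36.
Step 3: tau = (C - D)/(n(n-1)/2) = (24 - 12)/36 = 0.333333.
Step 4: Exact two-sided p-value (enumerate n! = 362880 permutations of y under H0): p = 0.259518.
Step 5: alpha = 0.1. fail to reject H0.

tau_b = 0.3333 (C=24, D=12), p = 0.259518, fail to reject H0.


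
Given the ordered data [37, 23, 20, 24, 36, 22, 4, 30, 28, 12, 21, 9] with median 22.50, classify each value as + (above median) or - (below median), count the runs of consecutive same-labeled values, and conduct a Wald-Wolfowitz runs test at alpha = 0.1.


Step 1: Compute median = 22.50; label A = above, B = below.
Labels in order: AABAABBAABBB  (n_A = 6, n_B = 6)
Step 2: Count runs R = 6.
Step 3: Under H0 (random ordering), E[R] = 2*n_A*n_B/(n_A+n_B) + 1 = 2*6*6/12 + 1 = 7.0000.
        Var[R] = 2*n_A*n_B*(2*n_A*n_B - n_A - n_B) / ((n_A+n_B)^2 * (n_A+n_B-1)) = 4320/1584 = 2.7273.
        SD[R] = 1.6514.
Step 4: Continuity-corrected z = (R + 0.5 - E[R]) / SD[R] = (6 + 0.5 - 7.0000) / 1.6514 = -0.3028.
Step 5: Two-sided p-value via normal approximation = 2*(1 - Phi(|z|)) = 0.762069.
Step 6: alpha = 0.1. fail to reject H0.

R = 6, z = -0.3028, p = 0.762069, fail to reject H0.


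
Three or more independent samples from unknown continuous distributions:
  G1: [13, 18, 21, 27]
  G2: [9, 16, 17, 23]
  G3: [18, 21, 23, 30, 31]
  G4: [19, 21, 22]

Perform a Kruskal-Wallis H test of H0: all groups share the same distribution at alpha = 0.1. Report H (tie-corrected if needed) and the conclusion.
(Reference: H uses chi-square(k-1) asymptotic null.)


Step 1: Combine all N = 16 observations and assign midranks.
sorted (value, group, rank): (9,G2,1), (13,G1,2), (16,G2,3), (17,G2,4), (18,G1,5.5), (18,G3,5.5), (19,G4,7), (21,G1,9), (21,G3,9), (21,G4,9), (22,G4,11), (23,G2,12.5), (23,G3,12.5), (27,G1,14), (30,G3,15), (31,G3,16)
Step 2: Sum ranks within each group.
R_1 = 30.5 (n_1 = 4)
R_2 = 20.5 (n_2 = 4)
R_3 = 58 (n_3 = 5)
R_4 = 27 (n_4 = 3)
Step 3: H = 12/(N(N+1)) * sum(R_i^2/n_i) - 3(N+1)
     = 12/(16*17) * (30.5^2/4 + 20.5^2/4 + 58^2/5 + 27^2/3) - 3*17
     = 0.044118 * 1253.42 - 51
     = 4.298162.
Step 4: Ties present; correction factor C = 1 - 36/(16^3 - 16) = 0.991176. Corrected H = 4.298162 / 0.991176 = 4.336424.
Step 5: Under H0, H ~ chi^2(3); p-value = 0.227353.
Step 6: alpha = 0.1. fail to reject H0.

H = 4.3364, df = 3, p = 0.227353, fail to reject H0.


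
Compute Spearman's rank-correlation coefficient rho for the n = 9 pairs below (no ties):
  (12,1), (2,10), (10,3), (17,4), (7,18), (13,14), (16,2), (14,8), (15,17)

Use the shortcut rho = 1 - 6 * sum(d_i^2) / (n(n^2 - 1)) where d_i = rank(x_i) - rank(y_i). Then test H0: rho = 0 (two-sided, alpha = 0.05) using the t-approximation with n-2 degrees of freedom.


Step 1: Rank x and y separately (midranks; no ties here).
rank(x): 12->4, 2->1, 10->3, 17->9, 7->2, 13->5, 16->8, 14->6, 15->7
rank(y): 1->1, 10->6, 3->3, 4->4, 18->9, 14->7, 2->2, 8->5, 17->8
Step 2: d_i = R_x(i) - R_y(i); compute d_i^2.
  (4-1)^2=9, (1-6)^2=25, (3-3)^2=0, (9-4)^2=25, (2-9)^2=49, (5-7)^2=4, (8-2)^2=36, (6-5)^2=1, (7-8)^2=1
sum(d^2) = 150.
Step 3: rho = 1 - 6*150 / (9*(9^2 - 1)) = 1 - 900/720 = -0.250000.
Step 4: Under H0, t = rho * sqrt((n-2)/(1-rho^2)) = -0.6831 ~ t(7).
Step 5: Two-sided p-value from the t-distribution with 7 df = 0.516490.
Step 6: alpha = 0.05. fail to reject H0.

rho = -0.2500, p = 0.516490, fail to reject H0 at alpha = 0.05.


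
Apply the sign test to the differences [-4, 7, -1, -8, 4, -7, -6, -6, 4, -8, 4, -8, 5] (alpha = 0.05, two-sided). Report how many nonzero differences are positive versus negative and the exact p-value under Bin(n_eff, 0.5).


Step 1: Discard zero differences. Original n = 13; n_eff = number of nonzero differences = 13.
Nonzero differences (with sign): -4, +7, -1, -8, +4, -7, -6, -6, +4, -8, +4, -8, +5
Step 2: Count signs: positive = 5, negative = 8.
Step 3: Under H0: P(positive) = 0.5, so the number of positives S ~ Bin(13, 0.5).
Step 4: Two-sided exact p-value = sum of Bin(13,0.5) probabilities at or below the observed probability = 0.581055.
Step 5: alpha = 0.05. fail to reject H0.

n_eff = 13, pos = 5, neg = 8, p = 0.581055, fail to reject H0.


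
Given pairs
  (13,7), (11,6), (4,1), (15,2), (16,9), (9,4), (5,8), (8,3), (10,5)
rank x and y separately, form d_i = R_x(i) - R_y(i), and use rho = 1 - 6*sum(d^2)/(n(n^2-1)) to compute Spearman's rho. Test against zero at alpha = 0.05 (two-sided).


Step 1: Rank x and y separately (midranks; no ties here).
rank(x): 13->7, 11->6, 4->1, 15->8, 16->9, 9->4, 5->2, 8->3, 10->5
rank(y): 7->7, 6->6, 1->1, 2->2, 9->9, 4->4, 8->8, 3->3, 5->5
Step 2: d_i = R_x(i) - R_y(i); compute d_i^2.
  (7-7)^2=0, (6-6)^2=0, (1-1)^2=0, (8-2)^2=36, (9-9)^2=0, (4-4)^2=0, (2-8)^2=36, (3-3)^2=0, (5-5)^2=0
sum(d^2) = 72.
Step 3: rho = 1 - 6*72 / (9*(9^2 - 1)) = 1 - 432/720 = 0.400000.
Step 4: Under H0, t = rho * sqrt((n-2)/(1-rho^2)) = 1.1547 ~ t(7).
Step 5: Two-sided p-value from the t-distribution with 7 df = 0.286105.
Step 6: alpha = 0.05. fail to reject H0.

rho = 0.4000, p = 0.286105, fail to reject H0 at alpha = 0.05.


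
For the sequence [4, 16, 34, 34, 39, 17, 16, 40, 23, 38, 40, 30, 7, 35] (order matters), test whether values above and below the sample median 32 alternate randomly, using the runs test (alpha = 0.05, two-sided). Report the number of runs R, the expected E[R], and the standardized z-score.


Step 1: Compute median = 32; label A = above, B = below.
Labels in order: BBAAABBABAABBA  (n_A = 7, n_B = 7)
Step 2: Count runs R = 8.
Step 3: Under H0 (random ordering), E[R] = 2*n_A*n_B/(n_A+n_B) + 1 = 2*7*7/14 + 1 = 8.0000.
        Var[R] = 2*n_A*n_B*(2*n_A*n_B - n_A - n_B) / ((n_A+n_B)^2 * (n_A+n_B-1)) = 8232/2548 = 3.2308.
        SD[R] = 1.7974.
Step 4: R = E[R], so z = 0 with no continuity correction.
Step 5: Two-sided p-value via normal approximation = 2*(1 - Phi(|z|)) = 1.000000.
Step 6: alpha = 0.05. fail to reject H0.

R = 8, z = 0.0000, p = 1.000000, fail to reject H0.
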